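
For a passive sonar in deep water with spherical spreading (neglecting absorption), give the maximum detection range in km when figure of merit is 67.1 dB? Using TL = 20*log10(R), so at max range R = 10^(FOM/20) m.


At max range FOM = TL, so 20*log10(R) = 67.1
R = 10^(67.1/20) = 2264.64 m = 2.26 km

2.26 km


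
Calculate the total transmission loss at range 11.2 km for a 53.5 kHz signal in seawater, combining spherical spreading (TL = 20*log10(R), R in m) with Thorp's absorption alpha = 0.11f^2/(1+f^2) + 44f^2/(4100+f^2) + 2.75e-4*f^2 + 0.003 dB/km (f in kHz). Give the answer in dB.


Step 1 (Thorp): alpha = 0.11*2862.25/(1+2862.25) + 44*2862.25/(4100+2862.25) + 2.75e-4*2862.25 + 0.003 = 18.9889 dB/km
Step 2: TL_spread = 20*log10(11200) = 80.98 dB
Step 3: TL_abs = alpha*R = 18.9889 * 11.2 = 212.68 dB
Step 4: TL_total = 80.98 + 212.68 = 293.66

293.66 dB


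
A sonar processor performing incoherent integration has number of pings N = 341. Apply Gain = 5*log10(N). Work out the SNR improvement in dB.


12.66 dB


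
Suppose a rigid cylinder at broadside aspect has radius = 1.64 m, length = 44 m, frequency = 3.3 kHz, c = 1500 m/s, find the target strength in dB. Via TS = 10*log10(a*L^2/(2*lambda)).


35.43 dB


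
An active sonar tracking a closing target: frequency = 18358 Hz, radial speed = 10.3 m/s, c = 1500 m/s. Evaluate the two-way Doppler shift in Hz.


fd = 2*f*v/c = 2 * 18358 * 10.3 / 1500 = 252.12

252.12 Hz


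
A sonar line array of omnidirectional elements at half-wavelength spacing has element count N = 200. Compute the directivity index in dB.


23.01 dB


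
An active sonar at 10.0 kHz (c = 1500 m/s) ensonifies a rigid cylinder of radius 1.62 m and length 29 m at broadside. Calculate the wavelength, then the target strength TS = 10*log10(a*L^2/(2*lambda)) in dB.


Step 1: lambda = c/f = 1500/10000 = 0.15 m
Step 2: TS = 10*log10(a*L^2/(2*lambda)) = 10*log10(1.62*29^2/(2*0.15)) = 36.57

36.57 dB


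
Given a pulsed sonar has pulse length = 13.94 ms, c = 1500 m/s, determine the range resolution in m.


dR = c*tau/2 = 1500 * 13.94e-3 / 2 = 10.455

10.455 m


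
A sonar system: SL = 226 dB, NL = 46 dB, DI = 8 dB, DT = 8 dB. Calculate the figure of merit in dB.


FOM = SL - NL + DI - DT = 226 - 46 + 8 - 8 = 180

180 dB


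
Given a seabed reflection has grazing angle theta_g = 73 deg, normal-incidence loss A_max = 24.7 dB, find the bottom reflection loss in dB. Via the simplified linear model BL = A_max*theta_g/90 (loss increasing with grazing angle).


BL = A_max * theta_g / 90 = 24.7 * 73 / 90 = 20.03

20.03 dB


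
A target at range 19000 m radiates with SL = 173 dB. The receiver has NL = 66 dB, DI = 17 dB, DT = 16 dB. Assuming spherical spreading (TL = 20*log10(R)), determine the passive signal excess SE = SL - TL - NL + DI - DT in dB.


Step 1: TL = 20*log10(19000) = 85.58 dB
Step 2: SE = 173 - 85.58 - 66 + 17 - 16 = 22.42

22.42 dB


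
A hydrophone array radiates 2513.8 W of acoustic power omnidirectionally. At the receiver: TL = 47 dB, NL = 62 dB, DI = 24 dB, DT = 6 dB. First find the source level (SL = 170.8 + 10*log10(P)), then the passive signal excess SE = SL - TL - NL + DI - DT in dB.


Step 1: SL = 170.8 + 10*log10(2513.8) = 204.8 dB
Step 2: SE = SL - TL - NL + DI - DT = 204.8 - 47 - 62 + 24 - 6 = 113.8

113.8 dB


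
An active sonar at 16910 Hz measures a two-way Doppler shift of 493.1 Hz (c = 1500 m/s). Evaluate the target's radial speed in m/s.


21.87 m/s


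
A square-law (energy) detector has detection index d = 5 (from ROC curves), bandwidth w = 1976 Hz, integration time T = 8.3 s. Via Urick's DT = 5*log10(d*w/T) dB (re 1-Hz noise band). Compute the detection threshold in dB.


15.38 dB


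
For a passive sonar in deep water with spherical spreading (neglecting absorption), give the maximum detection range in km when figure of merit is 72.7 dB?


At max range FOM = TL, so 20*log10(R) = 72.7
R = 10^(72.7/20) = 4315.19 m = 4.32 km

4.32 km


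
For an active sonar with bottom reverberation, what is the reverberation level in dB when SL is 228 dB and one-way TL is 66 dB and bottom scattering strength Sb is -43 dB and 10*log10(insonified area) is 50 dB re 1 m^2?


RL = SL - 2*TL + Sb + 10*log10(A) = 228 - 2*66 + (-43) + 50 = 103

103 dB


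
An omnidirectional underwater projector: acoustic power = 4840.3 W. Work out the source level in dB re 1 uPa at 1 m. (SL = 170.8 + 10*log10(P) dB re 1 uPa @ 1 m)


207.65 dB


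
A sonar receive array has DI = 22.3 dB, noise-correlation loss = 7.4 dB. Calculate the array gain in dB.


14.9 dB


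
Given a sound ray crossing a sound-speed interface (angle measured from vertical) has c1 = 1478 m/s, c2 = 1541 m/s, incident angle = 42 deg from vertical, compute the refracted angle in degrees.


sin(theta2) = (c2/c1)*sin(theta1) = (1541/1478)*sin(42 deg) = 0.69765
theta2 = arcsin(0.69765) = 44.24

44.24 deg


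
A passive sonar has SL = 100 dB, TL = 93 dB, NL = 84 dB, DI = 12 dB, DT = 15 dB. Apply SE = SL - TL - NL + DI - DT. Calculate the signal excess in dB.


SE = SL - TL - NL + DI - DT = 100 - 93 - 84 + 12 - 15 = -80

-80 dB


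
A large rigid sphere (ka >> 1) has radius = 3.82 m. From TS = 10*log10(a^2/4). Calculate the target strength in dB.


TS = 10*log10(3.82^2 / 4) = 10*log10(3.6481) = 5.62

5.62 dB


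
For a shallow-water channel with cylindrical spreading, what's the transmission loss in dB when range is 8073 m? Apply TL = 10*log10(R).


TL = 10*log10(8073) = 39.07

39.07 dB


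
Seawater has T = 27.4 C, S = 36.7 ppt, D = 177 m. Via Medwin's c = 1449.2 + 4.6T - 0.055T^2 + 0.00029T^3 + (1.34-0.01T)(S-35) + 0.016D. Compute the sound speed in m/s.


c = 1449.2 + 4.6*27.4 - 0.055*27.4^2 + 0.00029*27.4^3 + (1.34 - 0.01*27.4)*(36.7 - 35) + 0.016*177 = 1544.56

1544.56 m/s


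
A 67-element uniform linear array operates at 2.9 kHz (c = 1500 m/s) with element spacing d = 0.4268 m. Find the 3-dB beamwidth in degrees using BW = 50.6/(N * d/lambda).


0.92 deg


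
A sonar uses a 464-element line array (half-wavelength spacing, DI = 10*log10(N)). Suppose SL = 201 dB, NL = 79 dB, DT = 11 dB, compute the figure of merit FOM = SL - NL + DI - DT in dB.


Step 1: DI = 10*log10(464) = 26.67 dB
Step 2: FOM = SL - NL + DI - DT = 201 - 79 + 26.67 - 11 = 137.67

137.67 dB


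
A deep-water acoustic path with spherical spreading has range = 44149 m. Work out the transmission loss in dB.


TL = 20*log10(44149) = 92.9

92.9 dB


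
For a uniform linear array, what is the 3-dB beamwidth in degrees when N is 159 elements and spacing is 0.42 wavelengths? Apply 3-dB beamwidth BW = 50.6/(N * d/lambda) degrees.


BW = 50.6 / (159 * 0.42) = 50.6 / 66.78 = 0.76

0.76 deg


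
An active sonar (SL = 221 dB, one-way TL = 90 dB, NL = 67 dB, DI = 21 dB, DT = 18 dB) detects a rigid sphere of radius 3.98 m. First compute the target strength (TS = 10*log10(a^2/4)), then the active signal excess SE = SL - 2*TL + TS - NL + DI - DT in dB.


Step 1: TS = 10*log10(3.98^2/4) = 5.98 dB
Step 2: SE = SL - 2*TL + TS - NL + DI - DT = 221 - 2*90 + (5.98) - 67 + 21 - 18 = -17.02

-17.02 dB


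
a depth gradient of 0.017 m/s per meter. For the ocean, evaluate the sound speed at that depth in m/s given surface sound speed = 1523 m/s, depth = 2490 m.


c = 1523 + 0.017 * 2490 = 1565.33

1565.33 m/s


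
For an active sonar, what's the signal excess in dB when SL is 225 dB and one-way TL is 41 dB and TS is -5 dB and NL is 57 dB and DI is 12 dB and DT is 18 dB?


SE = SL - 2*TL + TS - NL + DI - DT = 225 - 2*41 + (-5) - 57 + 12 - 18 = 75

75 dB


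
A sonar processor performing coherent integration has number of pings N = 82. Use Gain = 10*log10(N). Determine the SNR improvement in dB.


Gain = 10*log10(82) = 19.14

19.14 dB


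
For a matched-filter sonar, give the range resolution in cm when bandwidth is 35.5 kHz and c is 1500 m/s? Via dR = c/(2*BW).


2.11 cm


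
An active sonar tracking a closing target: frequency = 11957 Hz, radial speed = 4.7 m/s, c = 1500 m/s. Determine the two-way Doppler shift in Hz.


74.93 Hz


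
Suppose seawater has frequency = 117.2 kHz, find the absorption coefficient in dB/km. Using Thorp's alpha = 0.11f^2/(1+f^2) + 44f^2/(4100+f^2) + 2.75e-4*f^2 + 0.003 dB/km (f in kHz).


f^2 = 13735.84
alpha = 0.11*13735.84/(1+13735.84) + 44*13735.84/(4100+13735.84) + 2.75e-4*13735.84 + 0.003 = 37.776

37.776 dB/km


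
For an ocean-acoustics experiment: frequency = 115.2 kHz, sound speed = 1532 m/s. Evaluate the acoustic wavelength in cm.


1.33 cm


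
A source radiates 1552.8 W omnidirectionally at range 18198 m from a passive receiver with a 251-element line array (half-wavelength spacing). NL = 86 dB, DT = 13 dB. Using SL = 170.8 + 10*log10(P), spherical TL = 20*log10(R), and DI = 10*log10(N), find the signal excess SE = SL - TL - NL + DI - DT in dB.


Step 1: SL = 170.8 + 10*log10(1552.8) = 202.71 dB
Step 2: TL = 20*log10(18198) = 85.2 dB
Step 3: DI = 10*log10(251) = 24.0 dB
Step 4: SE = SL - TL - NL + DI - DT = 202.71 - 85.2 - 86 + 24.0 - 13 = 42.51

42.51 dB


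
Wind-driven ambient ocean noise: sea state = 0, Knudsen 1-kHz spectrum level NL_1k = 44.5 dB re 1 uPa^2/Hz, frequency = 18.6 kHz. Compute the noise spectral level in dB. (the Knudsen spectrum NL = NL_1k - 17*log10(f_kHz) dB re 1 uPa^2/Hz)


22.92 dB


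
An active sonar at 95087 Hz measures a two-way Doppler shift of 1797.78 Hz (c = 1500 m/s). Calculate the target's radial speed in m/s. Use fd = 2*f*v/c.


From fd = 2*f*v/c, v = c*fd/(2*f) = 1500 * 1797.78 / (2*95087) = 14.18

14.18 m/s


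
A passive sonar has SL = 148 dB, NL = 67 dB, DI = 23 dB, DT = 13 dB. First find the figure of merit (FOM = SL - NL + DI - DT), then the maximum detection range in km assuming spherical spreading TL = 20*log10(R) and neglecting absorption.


Step 1: FOM = SL - NL + DI - DT = 148 - 67 + 23 - 13 = 91 dB
Step 2: at max range FOM = TL = 20*log10(R), so R = 10^(91/20) = 35481.34 m = 35.48 km

35.48 km


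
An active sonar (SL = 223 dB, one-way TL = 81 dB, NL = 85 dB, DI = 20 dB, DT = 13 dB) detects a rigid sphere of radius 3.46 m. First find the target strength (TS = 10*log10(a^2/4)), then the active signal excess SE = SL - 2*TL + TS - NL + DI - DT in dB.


Step 1: TS = 10*log10(3.46^2/4) = 4.76 dB
Step 2: SE = SL - 2*TL + TS - NL + DI - DT = 223 - 2*81 + (4.76) - 85 + 20 - 13 = -12.24

-12.24 dB


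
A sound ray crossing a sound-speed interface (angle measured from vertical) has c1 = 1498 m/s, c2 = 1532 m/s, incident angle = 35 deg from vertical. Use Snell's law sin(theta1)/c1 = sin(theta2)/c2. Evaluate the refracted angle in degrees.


sin(theta2) = (c2/c1)*sin(theta1) = (1532/1498)*sin(35 deg) = 0.58659
theta2 = arcsin(0.58659) = 35.92

35.92 deg


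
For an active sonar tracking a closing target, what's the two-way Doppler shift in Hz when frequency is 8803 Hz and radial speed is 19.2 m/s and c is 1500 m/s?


fd = 2*f*v/c = 2 * 8803 * 19.2 / 1500 = 225.36

225.36 Hz


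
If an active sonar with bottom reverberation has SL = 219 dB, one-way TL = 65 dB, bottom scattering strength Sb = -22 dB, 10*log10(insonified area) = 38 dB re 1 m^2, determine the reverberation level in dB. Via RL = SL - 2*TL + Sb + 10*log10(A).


105 dB


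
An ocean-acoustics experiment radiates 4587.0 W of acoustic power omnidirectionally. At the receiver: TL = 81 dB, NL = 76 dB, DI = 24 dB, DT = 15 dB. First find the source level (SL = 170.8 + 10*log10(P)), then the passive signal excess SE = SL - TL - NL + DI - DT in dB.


Step 1: SL = 170.8 + 10*log10(4587.0) = 207.42 dB
Step 2: SE = SL - TL - NL + DI - DT = 207.42 - 81 - 76 + 24 - 15 = 59.42

59.42 dB


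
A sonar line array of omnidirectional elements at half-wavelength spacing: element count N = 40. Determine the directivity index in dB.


DI = 10*log10(40) = 16.02

16.02 dB


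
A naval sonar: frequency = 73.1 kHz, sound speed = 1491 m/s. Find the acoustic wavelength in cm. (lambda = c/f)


lambda = c/f = 1491 / 73100 = 0.0204 m = 2.04 cm

2.04 cm


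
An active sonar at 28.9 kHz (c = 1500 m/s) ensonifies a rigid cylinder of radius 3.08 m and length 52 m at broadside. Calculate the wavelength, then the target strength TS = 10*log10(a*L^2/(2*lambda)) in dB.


Step 1: lambda = c/f = 1500/28900 = 0.0519 m
Step 2: TS = 10*log10(a*L^2/(2*lambda)) = 10*log10(3.08*52^2/(2*0.0519)) = 49.04

49.04 dB


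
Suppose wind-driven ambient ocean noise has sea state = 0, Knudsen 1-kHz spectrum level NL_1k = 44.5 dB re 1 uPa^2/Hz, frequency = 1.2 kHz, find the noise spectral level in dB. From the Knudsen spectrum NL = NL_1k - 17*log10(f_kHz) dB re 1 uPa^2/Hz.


43.15 dB


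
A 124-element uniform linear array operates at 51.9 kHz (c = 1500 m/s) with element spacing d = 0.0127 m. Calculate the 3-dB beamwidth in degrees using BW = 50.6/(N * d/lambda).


Step 1: lambda = 1500/51900 = 0.0289 m
Step 2: d/lambda = 0.0127/0.0289 = 0.4394
Step 3: BW = 50.6/(N * d/lambda) = 50.6/(124 * 0.4394) = 0.93

0.93 deg


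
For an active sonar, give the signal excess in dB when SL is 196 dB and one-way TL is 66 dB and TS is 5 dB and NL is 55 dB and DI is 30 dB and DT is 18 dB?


26 dB


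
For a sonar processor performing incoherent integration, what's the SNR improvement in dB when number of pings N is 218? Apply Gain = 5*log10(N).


Gain = 5*log10(218) = 11.69

11.69 dB


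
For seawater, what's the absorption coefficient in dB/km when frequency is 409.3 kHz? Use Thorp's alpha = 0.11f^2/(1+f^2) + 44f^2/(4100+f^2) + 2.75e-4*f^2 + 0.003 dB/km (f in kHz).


f^2 = 167526.49
alpha = 0.11*167526.49/(1+167526.49) + 44*167526.49/(4100+167526.49) + 2.75e-4*167526.49 + 0.003 = 89.132

89.132 dB/km


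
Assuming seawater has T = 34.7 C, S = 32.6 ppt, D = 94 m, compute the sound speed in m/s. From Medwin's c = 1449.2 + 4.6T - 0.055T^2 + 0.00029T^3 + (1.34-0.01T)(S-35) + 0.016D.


c = 1449.2 + 4.6*34.7 - 0.055*34.7^2 + 0.00029*34.7^3 + (1.34 - 0.01*34.7)*(32.6 - 35) + 0.016*94 = 1553.83

1553.83 m/s


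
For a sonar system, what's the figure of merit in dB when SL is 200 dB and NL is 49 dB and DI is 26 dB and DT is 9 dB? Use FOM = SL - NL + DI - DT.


168 dB


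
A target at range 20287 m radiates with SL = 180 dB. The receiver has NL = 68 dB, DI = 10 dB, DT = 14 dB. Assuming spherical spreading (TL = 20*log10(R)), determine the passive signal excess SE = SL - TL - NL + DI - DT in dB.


21.86 dB


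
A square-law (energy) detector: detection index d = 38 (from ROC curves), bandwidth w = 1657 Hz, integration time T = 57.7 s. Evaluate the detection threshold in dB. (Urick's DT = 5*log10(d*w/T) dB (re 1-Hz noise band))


DT = 5*log10(d*w/T) = 5*log10(38 * 1657 / 57.7) = 5*log10(1091.27) = 15.19

15.19 dB


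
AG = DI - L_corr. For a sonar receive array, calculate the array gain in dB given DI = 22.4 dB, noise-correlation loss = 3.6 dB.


AG = DI - L_corr = 22.4 - 3.6 = 18.8

18.8 dB


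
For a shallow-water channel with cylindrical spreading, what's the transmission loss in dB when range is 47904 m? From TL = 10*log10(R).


TL = 10*log10(47904) = 46.8

46.8 dB


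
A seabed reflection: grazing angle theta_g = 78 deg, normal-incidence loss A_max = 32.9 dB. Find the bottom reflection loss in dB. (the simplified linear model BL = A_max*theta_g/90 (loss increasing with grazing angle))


BL = A_max * theta_g / 90 = 32.9 * 78 / 90 = 28.51

28.51 dB


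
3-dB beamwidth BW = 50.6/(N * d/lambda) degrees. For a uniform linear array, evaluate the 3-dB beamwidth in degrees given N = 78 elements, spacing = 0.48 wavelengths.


BW = 50.6 / (78 * 0.48) = 50.6 / 37.44 = 1.35

1.35 deg


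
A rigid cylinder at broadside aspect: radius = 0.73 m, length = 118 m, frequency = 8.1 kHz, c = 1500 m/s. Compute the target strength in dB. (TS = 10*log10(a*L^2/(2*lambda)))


lambda = 1500/8100 = 0.18519 m
TS = 10*log10(0.73*118^2/(2*0.18519)) = 44.38

44.38 dB


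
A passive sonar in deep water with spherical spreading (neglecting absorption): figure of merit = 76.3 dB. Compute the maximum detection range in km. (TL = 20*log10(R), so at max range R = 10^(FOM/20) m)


6.53 km


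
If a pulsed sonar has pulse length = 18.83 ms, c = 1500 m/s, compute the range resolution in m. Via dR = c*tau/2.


14.1225 m


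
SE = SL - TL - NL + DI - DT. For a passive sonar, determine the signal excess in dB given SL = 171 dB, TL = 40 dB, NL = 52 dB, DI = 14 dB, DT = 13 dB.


80 dB


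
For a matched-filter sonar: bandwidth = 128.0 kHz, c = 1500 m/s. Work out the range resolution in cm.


dR = c/(2*BW) = 1500 / (2 * 128.0e3) = 0.0059 m = 0.59 cm

0.59 cm


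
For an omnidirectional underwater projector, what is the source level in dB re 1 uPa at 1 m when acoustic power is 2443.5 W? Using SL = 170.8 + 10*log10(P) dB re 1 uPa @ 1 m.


SL = 170.8 + 10*log10(2443.5) = 170.8 + 33.88 = 204.68

204.68 dB


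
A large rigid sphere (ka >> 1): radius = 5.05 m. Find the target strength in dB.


TS = 10*log10(5.05^2 / 4) = 10*log10(6.375625) = 8.05

8.05 dB


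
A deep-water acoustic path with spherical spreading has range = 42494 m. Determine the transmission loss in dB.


TL = 20*log10(42494) = 92.57

92.57 dB


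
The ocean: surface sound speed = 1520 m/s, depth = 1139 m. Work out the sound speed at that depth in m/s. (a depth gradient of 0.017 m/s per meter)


c = 1520 + 0.017 * 1139 = 1539.363

1539.363 m/s


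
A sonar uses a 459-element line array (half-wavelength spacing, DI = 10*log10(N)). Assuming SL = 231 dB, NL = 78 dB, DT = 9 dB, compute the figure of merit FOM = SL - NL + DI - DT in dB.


Step 1: DI = 10*log10(459) = 26.62 dB
Step 2: FOM = SL - NL + DI - DT = 231 - 78 + 26.62 - 9 = 170.62

170.62 dB


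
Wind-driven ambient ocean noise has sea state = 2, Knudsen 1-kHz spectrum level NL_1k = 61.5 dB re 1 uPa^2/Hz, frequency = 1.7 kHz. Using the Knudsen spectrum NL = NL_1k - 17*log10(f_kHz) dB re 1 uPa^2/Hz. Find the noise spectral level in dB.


57.58 dB


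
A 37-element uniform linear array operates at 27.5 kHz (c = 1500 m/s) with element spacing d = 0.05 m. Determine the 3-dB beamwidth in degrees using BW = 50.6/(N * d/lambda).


1.49 deg


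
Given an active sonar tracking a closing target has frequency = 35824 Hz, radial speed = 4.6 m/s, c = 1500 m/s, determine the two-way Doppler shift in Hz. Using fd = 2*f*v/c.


fd = 2*f*v/c = 2 * 35824 * 4.6 / 1500 = 219.72

219.72 Hz


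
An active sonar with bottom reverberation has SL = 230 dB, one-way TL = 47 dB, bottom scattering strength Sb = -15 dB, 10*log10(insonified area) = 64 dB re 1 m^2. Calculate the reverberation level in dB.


185 dB


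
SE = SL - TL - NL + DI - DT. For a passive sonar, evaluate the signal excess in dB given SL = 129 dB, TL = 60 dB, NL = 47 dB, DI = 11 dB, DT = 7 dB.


SE = SL - TL - NL + DI - DT = 129 - 60 - 47 + 11 - 7 = 26

26 dB


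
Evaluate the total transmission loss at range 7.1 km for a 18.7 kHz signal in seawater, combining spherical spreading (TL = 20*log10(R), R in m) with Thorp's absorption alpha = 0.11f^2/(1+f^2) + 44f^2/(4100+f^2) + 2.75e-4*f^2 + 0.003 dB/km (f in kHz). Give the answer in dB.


Step 1 (Thorp): alpha = 0.11*349.69/(1+349.69) + 44*349.69/(4100+349.69) + 2.75e-4*349.69 + 0.003 = 3.6667 dB/km
Step 2: TL_spread = 20*log10(7100) = 77.03 dB
Step 3: TL_abs = alpha*R = 3.6667 * 7.1 = 26.03 dB
Step 4: TL_total = 77.03 + 26.03 = 103.06

103.06 dB


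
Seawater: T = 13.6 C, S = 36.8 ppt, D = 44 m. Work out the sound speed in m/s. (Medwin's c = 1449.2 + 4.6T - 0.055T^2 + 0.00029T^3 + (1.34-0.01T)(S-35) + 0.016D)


1505.19 m/s


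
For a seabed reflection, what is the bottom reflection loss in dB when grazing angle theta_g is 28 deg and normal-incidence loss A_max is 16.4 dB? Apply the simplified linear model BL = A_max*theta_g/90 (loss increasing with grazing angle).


5.1 dB


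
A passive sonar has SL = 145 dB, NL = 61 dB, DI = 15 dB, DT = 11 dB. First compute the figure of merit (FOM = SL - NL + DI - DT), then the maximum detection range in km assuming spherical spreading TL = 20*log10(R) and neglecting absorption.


Step 1: FOM = SL - NL + DI - DT = 145 - 61 + 15 - 11 = 88 dB
Step 2: at max range FOM = TL = 20*log10(R), so R = 10^(88/20) = 25118.86 m = 25.12 km

25.12 km


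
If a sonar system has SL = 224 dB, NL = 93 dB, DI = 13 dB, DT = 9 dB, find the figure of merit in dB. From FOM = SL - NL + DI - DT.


FOM = SL - NL + DI - DT = 224 - 93 + 13 - 9 = 135

135 dB


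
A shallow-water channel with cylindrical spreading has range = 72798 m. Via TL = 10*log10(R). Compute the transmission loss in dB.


TL = 10*log10(72798) = 48.62

48.62 dB


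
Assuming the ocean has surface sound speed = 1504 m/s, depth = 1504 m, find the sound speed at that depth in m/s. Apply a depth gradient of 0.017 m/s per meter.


1529.568 m/s


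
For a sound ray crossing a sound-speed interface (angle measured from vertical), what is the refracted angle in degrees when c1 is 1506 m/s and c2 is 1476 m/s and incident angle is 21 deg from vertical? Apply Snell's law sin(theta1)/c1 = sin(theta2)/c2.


20.56 deg


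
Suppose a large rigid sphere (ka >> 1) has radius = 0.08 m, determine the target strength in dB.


TS = 10*log10(0.08^2 / 4) = 10*log10(0.0016) = -27.96

-27.96 dB


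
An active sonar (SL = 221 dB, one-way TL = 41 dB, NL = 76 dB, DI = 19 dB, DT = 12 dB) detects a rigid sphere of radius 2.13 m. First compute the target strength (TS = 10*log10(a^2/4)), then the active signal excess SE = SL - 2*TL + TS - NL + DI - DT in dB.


Step 1: TS = 10*log10(2.13^2/4) = 0.55 dB
Step 2: SE = SL - 2*TL + TS - NL + DI - DT = 221 - 2*41 + (0.55) - 76 + 19 - 12 = 70.55

70.55 dB


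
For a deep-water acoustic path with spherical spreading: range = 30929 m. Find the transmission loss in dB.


TL = 20*log10(30929) = 89.81

89.81 dB


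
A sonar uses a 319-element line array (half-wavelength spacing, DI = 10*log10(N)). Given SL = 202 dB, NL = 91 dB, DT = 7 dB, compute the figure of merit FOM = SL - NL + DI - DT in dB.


129.04 dB


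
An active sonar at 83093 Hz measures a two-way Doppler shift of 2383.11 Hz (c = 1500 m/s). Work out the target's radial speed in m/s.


21.51 m/s


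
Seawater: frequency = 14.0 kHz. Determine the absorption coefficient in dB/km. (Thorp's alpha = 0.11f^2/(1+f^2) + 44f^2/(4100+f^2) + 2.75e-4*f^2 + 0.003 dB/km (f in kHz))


f^2 = 196.0
alpha = 0.11*196.0/(1+196.0) + 44*196.0/(4100+196.0) + 2.75e-4*196.0 + 0.003 = 2.174

2.174 dB/km


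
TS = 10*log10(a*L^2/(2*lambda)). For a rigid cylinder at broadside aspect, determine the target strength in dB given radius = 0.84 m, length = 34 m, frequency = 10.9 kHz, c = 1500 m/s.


lambda = 1500/10900 = 0.13761 m
TS = 10*log10(0.84*34^2/(2*0.13761)) = 35.48

35.48 dB


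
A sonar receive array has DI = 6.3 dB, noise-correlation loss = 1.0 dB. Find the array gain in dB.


AG = DI - L_corr = 6.3 - 1.0 = 5.3

5.3 dB


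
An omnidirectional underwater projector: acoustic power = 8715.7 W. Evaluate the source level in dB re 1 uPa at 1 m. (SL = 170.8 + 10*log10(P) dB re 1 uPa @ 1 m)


SL = 170.8 + 10*log10(8715.7) = 170.8 + 39.4 = 210.2

210.2 dB


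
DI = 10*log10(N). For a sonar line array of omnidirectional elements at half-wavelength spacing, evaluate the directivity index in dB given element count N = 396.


25.98 dB


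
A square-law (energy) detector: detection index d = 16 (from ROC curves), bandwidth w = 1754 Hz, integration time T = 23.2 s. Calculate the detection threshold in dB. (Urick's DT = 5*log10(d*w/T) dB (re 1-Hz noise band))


DT = 5*log10(d*w/T) = 5*log10(16 * 1754 / 23.2) = 5*log10(1209.66) = 15.41

15.41 dB


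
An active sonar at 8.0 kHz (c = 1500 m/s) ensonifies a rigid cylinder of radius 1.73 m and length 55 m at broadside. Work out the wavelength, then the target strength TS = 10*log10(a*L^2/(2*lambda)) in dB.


Step 1: lambda = c/f = 1500/8000 = 0.1875 m
Step 2: TS = 10*log10(a*L^2/(2*lambda)) = 10*log10(1.73*55^2/(2*0.1875)) = 41.45

41.45 dB


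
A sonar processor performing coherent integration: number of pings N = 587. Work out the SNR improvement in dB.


27.69 dB


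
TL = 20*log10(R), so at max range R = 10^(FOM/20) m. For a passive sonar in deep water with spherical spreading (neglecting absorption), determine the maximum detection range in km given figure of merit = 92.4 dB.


At max range FOM = TL, so 20*log10(R) = 92.4
R = 10^(92.4/20) = 41686.94 m = 41.69 km

41.69 km


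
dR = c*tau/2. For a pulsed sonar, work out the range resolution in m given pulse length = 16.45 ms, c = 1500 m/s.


dR = c*tau/2 = 1500 * 16.45e-3 / 2 = 12.3375

12.3375 m


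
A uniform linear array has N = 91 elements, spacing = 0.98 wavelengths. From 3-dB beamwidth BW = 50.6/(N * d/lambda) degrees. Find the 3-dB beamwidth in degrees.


BW = 50.6 / (91 * 0.98) = 50.6 / 89.18 = 0.57

0.57 deg


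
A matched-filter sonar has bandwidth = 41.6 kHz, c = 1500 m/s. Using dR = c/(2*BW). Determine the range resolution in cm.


dR = c/(2*BW) = 1500 / (2 * 41.6e3) = 0.018 m = 1.8 cm

1.8 cm


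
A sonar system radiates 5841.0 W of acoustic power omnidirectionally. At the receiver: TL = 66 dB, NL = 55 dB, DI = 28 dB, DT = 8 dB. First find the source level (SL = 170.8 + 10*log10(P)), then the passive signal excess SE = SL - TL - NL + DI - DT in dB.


Step 1: SL = 170.8 + 10*log10(5841.0) = 208.46 dB
Step 2: SE = SL - TL - NL + DI - DT = 208.46 - 66 - 55 + 28 - 8 = 107.46

107.46 dB


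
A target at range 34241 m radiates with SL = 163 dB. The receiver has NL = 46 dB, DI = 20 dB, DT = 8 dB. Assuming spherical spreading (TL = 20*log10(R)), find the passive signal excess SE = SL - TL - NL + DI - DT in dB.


38.31 dB


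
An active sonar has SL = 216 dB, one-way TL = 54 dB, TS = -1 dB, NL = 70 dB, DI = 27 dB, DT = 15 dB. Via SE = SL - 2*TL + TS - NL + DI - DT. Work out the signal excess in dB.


49 dB


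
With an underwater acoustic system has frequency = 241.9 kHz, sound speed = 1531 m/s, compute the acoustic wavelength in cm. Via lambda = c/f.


lambda = c/f = 1531 / 241900 = 0.0063 m = 0.63 cm

0.63 cm


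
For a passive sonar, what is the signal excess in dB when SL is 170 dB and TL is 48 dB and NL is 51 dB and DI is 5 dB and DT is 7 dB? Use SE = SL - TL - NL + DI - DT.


SE = SL - TL - NL + DI - DT = 170 - 48 - 51 + 5 - 7 = 69

69 dB


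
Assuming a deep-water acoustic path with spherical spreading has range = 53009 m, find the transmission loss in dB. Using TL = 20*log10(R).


TL = 20*log10(53009) = 94.49

94.49 dB


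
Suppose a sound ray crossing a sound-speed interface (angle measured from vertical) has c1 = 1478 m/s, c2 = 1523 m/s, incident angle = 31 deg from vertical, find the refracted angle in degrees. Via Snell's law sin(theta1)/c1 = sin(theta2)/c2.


32.05 deg


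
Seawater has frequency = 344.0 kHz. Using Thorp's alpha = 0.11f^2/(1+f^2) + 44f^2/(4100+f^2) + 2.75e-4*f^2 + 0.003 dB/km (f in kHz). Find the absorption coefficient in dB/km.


f^2 = 118336.0
alpha = 0.11*118336.0/(1+118336.0) + 44*118336.0/(4100+118336.0) + 2.75e-4*118336.0 + 0.003 = 75.182

75.182 dB/km


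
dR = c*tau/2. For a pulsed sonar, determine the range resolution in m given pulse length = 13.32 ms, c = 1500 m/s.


9.99 m


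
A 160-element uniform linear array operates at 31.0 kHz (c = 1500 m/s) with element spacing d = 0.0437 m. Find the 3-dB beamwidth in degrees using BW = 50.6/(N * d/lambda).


Step 1: lambda = 1500/31000 = 0.04839 m
Step 2: d/lambda = 0.0437/0.04839 = 0.9031
Step 3: BW = 50.6/(N * d/lambda) = 50.6/(160 * 0.9031) = 0.35

0.35 deg


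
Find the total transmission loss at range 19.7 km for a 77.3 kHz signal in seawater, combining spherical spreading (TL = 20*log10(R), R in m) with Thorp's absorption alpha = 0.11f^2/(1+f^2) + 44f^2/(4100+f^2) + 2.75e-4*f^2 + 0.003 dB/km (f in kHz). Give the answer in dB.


Step 1 (Thorp): alpha = 0.11*5975.29/(1+5975.29) + 44*5975.29/(4100+5975.29) + 2.75e-4*5975.29 + 0.003 = 27.851 dB/km
Step 2: TL_spread = 20*log10(19700) = 85.89 dB
Step 3: TL_abs = alpha*R = 27.851 * 19.7 = 548.66 dB
Step 4: TL_total = 85.89 + 548.66 = 634.55

634.55 dB


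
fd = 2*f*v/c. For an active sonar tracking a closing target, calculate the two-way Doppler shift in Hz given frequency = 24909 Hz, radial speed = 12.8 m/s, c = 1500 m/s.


fd = 2*f*v/c = 2 * 24909 * 12.8 / 1500 = 425.11

425.11 Hz


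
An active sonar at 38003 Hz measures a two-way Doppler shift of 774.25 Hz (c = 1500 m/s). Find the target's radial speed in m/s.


From fd = 2*f*v/c, v = c*fd/(2*f) = 1500 * 774.25 / (2*38003) = 15.28

15.28 m/s


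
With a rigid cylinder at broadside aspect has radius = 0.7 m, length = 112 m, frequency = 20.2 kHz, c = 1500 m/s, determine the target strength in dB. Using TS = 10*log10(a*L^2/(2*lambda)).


47.72 dB


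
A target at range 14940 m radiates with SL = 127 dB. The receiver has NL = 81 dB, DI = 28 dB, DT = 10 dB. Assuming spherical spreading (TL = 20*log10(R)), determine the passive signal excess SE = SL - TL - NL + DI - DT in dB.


Step 1: TL = 20*log10(14940) = 83.49 dB
Step 2: SE = 127 - 83.49 - 81 + 28 - 10 = -19.49

-19.49 dB


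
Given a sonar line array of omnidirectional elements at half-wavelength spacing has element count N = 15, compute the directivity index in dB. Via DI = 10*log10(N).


11.76 dB


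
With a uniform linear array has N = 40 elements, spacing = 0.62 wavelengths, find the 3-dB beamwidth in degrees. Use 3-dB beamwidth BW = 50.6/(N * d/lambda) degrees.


BW = 50.6 / (40 * 0.62) = 50.6 / 24.8 = 2.04

2.04 deg


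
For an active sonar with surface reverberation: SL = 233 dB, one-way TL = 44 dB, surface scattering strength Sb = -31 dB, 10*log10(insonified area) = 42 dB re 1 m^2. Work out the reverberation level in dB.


RL = SL - 2*TL + Sb + 10*log10(A) = 233 - 2*44 + (-31) + 42 = 156

156 dB


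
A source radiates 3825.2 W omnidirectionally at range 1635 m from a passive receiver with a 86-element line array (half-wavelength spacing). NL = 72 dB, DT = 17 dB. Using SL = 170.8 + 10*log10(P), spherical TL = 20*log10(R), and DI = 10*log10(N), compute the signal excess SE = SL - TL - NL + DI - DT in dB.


Step 1: SL = 170.8 + 10*log10(3825.2) = 206.63 dB
Step 2: TL = 20*log10(1635) = 64.27 dB
Step 3: DI = 10*log10(86) = 19.34 dB
Step 4: SE = SL - TL - NL + DI - DT = 206.63 - 64.27 - 72 + 19.34 - 17 = 72.7

72.7 dB


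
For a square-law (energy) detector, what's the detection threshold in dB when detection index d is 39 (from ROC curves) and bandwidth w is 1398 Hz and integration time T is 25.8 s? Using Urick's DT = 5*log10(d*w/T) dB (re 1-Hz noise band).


DT = 5*log10(d*w/T) = 5*log10(39 * 1398 / 25.8) = 5*log10(2113.26) = 16.62

16.62 dB


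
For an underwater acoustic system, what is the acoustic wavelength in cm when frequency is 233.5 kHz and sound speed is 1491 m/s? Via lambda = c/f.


0.64 cm


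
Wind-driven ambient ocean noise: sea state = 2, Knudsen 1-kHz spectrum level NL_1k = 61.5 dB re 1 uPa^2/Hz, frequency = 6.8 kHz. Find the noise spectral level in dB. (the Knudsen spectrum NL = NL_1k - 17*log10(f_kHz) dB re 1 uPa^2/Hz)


47.35 dB


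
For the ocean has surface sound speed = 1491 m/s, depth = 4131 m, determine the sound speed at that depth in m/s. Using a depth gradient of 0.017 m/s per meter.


c = 1491 + 0.017 * 4131 = 1561.227

1561.227 m/s


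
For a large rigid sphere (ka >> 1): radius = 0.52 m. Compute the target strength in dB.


TS = 10*log10(0.52^2 / 4) = 10*log10(0.0676) = -11.7

-11.7 dB


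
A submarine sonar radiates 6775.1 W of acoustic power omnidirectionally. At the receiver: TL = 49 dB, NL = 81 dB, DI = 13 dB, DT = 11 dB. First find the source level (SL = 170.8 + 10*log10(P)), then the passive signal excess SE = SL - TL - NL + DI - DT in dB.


Step 1: SL = 170.8 + 10*log10(6775.1) = 209.11 dB
Step 2: SE = SL - TL - NL + DI - DT = 209.11 - 49 - 81 + 13 - 11 = 81.11

81.11 dB


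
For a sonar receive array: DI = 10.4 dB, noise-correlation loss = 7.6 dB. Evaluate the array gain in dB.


AG = DI - L_corr = 10.4 - 7.6 = 2.8

2.8 dB


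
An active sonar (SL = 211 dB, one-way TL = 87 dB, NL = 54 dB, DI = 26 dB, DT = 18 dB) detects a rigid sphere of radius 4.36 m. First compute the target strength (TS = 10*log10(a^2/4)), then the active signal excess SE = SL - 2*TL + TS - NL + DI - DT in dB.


Step 1: TS = 10*log10(4.36^2/4) = 6.77 dB
Step 2: SE = SL - 2*TL + TS - NL + DI - DT = 211 - 2*87 + (6.77) - 54 + 26 - 18 = -2.23

-2.23 dB


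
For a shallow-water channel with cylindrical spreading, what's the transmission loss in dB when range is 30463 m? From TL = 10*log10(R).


TL = 10*log10(30463) = 44.84

44.84 dB


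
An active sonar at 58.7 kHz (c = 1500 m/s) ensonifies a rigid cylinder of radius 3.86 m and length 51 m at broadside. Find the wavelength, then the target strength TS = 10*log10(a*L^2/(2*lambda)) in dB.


Step 1: lambda = c/f = 1500/58700 = 0.02555 m
Step 2: TS = 10*log10(a*L^2/(2*lambda)) = 10*log10(3.86*51^2/(2*0.02555)) = 52.93

52.93 dB


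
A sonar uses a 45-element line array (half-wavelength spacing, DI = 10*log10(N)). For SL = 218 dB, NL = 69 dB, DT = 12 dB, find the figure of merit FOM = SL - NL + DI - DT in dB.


Step 1: DI = 10*log10(45) = 16.53 dB
Step 2: FOM = SL - NL + DI - DT = 218 - 69 + 16.53 - 12 = 153.53

153.53 dB


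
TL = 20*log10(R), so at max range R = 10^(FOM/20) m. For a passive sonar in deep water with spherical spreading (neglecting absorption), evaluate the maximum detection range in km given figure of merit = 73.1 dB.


At max range FOM = TL, so 20*log10(R) = 73.1
R = 10^(73.1/20) = 4518.56 m = 4.52 km

4.52 km


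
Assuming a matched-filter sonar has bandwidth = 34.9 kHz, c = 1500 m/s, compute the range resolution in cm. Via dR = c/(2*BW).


dR = c/(2*BW) = 1500 / (2 * 34.9e3) = 0.0215 m = 2.15 cm

2.15 cm


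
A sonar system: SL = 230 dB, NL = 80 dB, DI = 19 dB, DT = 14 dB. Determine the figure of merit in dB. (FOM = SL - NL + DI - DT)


155 dB


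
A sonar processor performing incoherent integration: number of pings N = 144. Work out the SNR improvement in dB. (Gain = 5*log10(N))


Gain = 5*log10(144) = 10.79

10.79 dB


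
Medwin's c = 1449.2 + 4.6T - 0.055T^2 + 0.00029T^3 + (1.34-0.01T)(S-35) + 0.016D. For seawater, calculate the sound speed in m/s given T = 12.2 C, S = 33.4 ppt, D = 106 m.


c = 1449.2 + 4.6*12.2 - 0.055*12.2^2 + 0.00029*12.2^3 + (1.34 - 0.01*12.2)*(33.4 - 35) + 0.016*106 = 1497.41

1497.41 m/s


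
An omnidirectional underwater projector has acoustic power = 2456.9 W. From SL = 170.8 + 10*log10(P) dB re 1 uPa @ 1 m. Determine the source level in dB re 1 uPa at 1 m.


204.7 dB


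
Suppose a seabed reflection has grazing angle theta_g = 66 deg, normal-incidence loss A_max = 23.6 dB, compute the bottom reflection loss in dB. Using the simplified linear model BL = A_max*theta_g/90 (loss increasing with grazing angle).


BL = A_max * theta_g / 90 = 23.6 * 66 / 90 = 17.31

17.31 dB


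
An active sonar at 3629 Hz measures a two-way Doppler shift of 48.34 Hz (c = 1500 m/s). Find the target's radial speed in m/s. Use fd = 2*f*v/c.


From fd = 2*f*v/c, v = c*fd/(2*f) = 1500 * 48.34 / (2*3629) = 9.99

9.99 m/s


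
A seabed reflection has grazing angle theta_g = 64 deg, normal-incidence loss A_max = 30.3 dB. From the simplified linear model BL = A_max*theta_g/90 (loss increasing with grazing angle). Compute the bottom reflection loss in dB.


21.55 dB


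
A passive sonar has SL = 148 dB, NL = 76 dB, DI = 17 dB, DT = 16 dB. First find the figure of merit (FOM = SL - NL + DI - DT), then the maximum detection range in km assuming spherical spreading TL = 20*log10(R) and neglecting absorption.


Step 1: FOM = SL - NL + DI - DT = 148 - 76 + 17 - 16 = 73 dB
Step 2: at max range FOM = TL = 20*log10(R), so R = 10^(73/20) = 4466.84 m = 4.47 km

4.47 km


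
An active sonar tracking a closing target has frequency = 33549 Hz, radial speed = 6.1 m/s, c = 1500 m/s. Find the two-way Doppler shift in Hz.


fd = 2*f*v/c = 2 * 33549 * 6.1 / 1500 = 272.87

272.87 Hz


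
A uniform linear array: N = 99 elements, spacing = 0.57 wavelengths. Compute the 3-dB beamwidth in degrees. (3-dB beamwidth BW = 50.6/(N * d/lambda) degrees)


0.9 deg


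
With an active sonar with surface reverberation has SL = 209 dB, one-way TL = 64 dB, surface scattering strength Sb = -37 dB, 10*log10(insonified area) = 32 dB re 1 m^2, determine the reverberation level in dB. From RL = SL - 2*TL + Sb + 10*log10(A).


76 dB


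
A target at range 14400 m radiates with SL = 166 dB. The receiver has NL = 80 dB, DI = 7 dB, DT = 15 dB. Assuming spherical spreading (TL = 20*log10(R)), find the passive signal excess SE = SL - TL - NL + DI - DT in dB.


-5.17 dB


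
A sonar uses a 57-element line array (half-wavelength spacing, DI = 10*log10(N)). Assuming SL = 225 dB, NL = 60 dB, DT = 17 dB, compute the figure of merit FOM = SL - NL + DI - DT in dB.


165.56 dB


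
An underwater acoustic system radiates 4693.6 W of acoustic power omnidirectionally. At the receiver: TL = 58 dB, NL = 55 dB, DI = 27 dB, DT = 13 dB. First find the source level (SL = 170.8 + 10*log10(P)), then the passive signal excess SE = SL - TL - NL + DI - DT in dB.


Step 1: SL = 170.8 + 10*log10(4693.6) = 207.52 dB
Step 2: SE = SL - TL - NL + DI - DT = 207.52 - 58 - 55 + 27 - 13 = 108.52

108.52 dB


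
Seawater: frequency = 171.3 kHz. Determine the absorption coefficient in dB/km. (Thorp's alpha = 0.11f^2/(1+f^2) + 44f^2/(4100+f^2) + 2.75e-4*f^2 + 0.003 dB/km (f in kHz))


46.788 dB/km


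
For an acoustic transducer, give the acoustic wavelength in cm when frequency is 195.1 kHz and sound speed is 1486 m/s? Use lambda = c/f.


lambda = c/f = 1486 / 195100 = 0.0076 m = 0.76 cm

0.76 cm


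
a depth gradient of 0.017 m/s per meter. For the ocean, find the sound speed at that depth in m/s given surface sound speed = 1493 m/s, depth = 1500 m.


1518.5 m/s


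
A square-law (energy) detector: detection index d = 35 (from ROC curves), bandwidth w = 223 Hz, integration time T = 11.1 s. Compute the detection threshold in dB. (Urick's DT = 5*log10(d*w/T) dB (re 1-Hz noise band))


DT = 5*log10(d*w/T) = 5*log10(35 * 223 / 11.1) = 5*log10(703.15) = 14.24

14.24 dB


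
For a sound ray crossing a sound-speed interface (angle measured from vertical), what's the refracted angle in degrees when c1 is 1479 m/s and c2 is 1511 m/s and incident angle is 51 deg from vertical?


sin(theta2) = (c2/c1)*sin(theta1) = (1511/1479)*sin(51 deg) = 0.79396
theta2 = arcsin(0.79396) = 52.56

52.56 deg


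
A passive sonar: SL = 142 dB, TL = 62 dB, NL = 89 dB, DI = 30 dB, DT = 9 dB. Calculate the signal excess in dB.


SE = SL - TL - NL + DI - DT = 142 - 62 - 89 + 30 - 9 = 12

12 dB


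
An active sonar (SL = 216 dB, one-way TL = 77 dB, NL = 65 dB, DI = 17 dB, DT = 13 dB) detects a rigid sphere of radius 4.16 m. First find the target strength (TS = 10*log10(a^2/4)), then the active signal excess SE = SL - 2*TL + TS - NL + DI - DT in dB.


Step 1: TS = 10*log10(4.16^2/4) = 6.36 dB
Step 2: SE = SL - 2*TL + TS - NL + DI - DT = 216 - 2*77 + (6.36) - 65 + 17 - 13 = 7.36

7.36 dB


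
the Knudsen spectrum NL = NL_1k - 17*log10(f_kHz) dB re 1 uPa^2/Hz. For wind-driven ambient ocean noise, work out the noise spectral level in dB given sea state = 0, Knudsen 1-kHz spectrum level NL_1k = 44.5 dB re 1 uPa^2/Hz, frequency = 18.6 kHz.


NL = NL_1k - 17*log10(f_kHz) = 44.5 - 17*log10(18.6) = 44.5 - (21.58) = 22.92

22.92 dB
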